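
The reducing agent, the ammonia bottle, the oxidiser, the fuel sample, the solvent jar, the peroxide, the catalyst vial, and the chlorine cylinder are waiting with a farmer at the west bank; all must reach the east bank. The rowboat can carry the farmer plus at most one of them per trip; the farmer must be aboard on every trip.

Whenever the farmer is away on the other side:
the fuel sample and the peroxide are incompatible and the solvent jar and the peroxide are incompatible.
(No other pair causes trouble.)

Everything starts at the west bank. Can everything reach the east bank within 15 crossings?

No

Counting alone: the farmer can take at most 1 across per trip to the east bank, so moving all 8 needs at least 8 loaded trips out, with a return between consecutive ones — at least 15 crossings.
The safety rule pushes this higher. Following every safe sequence of crossings, the most of the 8 that can be at the east bank as the rowboat arrives there on crossing 15 is 7 — never all 8.
So the move cannot be finished within 15 crossings. (The shortest complete plan takes 17:)
1. Farmer goes to the east bank with the peroxide.  [the west bank: the ammonia bottle, the catalyst vial, the chlorine cylinder, the fuel sample, the oxidiser, the reducing agent, the solvent jar | the east bank: the peroxide]
2. Farmer goes back to the west bank alone.  [the west bank: the ammonia bottle, the catalyst vial, the chlorine cylinder, the fuel sample, the oxidiser, the reducing agent, the solvent jar | the east bank: the peroxide]
3. Farmer goes to the east bank with the reducing agent.  [the west bank: the ammonia bottle, the catalyst vial, the chlorine cylinder, the fuel sample, the oxidiser, the solvent jar | the east bank: the peroxide, the reducing agent]
4. Farmer goes back to the west bank alone.  [the west bank: the ammonia bottle, the catalyst vial, the chlorine cylinder, the fuel sample, the oxidiser, the solvent jar | the east bank: the peroxide, the reducing agent]
5. Farmer goes to the east bank with the ammonia bottle.  [the west bank: the catalyst vial, the chlorine cylinder, the fuel sample, the oxidiser, the solvent jar | the east bank: the ammonia bottle, the peroxide, the reducing agent]
6. Farmer goes back to the west bank alone.  [the west bank: the catalyst vial, the chlorine cylinder, the fuel sample, the oxidiser, the solvent jar | the east bank: the ammonia bottle, the peroxide, the reducing agent]
7. Farmer goes to the east bank with the oxidiser.  [the west bank: the catalyst vial, the chlorine cylinder, the fuel sample, the solvent jar | the east bank: the ammonia bottle, the oxidiser, the peroxide, the reducing agent]
8. Farmer goes back to the west bank alone.  [the west bank: the catalyst vial, the chlorine cylinder, the fuel sample, the solvent jar | the east bank: the ammonia bottle, the oxidiser, the peroxide, the reducing agent]
9. Farmer goes to the east bank with the fuel sample.  [the west bank: the catalyst vial, the chlorine cylinder, the solvent jar | the east bank: the ammonia bottle, the fuel sample, the oxidiser, the peroxide, the reducing agent]
10. Farmer goes back to the west bank with the peroxide.  [the west bank: the catalyst vial, the chlorine cylinder, the peroxide, the solvent jar | the east bank: the ammonia bottle, the fuel sample, the oxidiser, the reducing agent]
11. Farmer goes to the east bank with the solvent jar.  [the west bank: the catalyst vial, the chlorine cylinder, the peroxide | the east bank: the ammonia bottle, the fuel sample, the oxidiser, the reducing agent, the solvent jar]
12. Farmer goes back to the west bank alone.  [the west bank: the catalyst vial, the chlorine cylinder, the peroxide | the east bank: the ammonia bottle, the fuel sample, the oxidiser, the reducing agent, the solvent jar]
13. Farmer goes to the east bank with the catalyst vial.  [the west bank: the chlorine cylinder, the peroxide | the east bank: the ammonia bottle, the catalyst vial, the fuel sample, the oxidiser, the reducing agent, the solvent jar]
14. Farmer goes back to the west bank alone.  [the west bank: the chlorine cylinder, the peroxide | the east bank: the ammonia bottle, the catalyst vial, the fuel sample, the oxidiser, the reducing agent, the solvent jar]
15. Farmer goes to the east bank with the chlorine cylinder.  [the west bank: the peroxide | the east bank: the ammonia bottle, the catalyst vial, the chlorine cylinder, the fuel sample, the oxidiser, the reducing agent, the solvent jar]
16. Farmer goes back to the west bank alone.  [the west bank: the peroxide | the east bank: the ammonia bottle, the catalyst vial, the chlorine cylinder, the fuel sample, the oxidiser, the reducing agent, the solvent jar]
17. Farmer goes to the east bank with the peroxide.  [the west bank: — | the east bank: the ammonia bottle, the catalyst vial, the chlorine cylinder, the fuel sample, the oxidiser, the peroxide, the reducing agent, the solvent jar]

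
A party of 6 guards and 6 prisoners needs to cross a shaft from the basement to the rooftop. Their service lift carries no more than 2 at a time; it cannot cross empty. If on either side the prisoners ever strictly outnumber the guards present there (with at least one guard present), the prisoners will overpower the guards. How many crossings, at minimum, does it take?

impossible

Following every safe sequence of crossings from the start, the most of the 12 that can be at the rooftop as the service lift arrives there on crossings 1, 3, 5, 7, 9 is 2, 3, 4, 5, 6 respectively; the best ever achieved is 6 of 12.
From crossing 11 on, no configuration arises that was not already reachable earlier: only 15 distinct safe configurations (who is on which side, and where the service lift is) can ever be reached, none of them has everyone across, and every continuation just revisits them. They are: 0 guards + 0 prisoners across (service lift back at the start); 0 guards + 1 prisoner across (service lift there); 0 guards + 1 prisoner across (service lift back at the start); 0 guards + 2 prisoners across (service lift there); 0 guards + 2 prisoners across (service lift back at the start); 0 guards + 3 prisoners across (service lift there); 0 guards + 3 prisoners across (service lift back at the start); 0 guards + 4 prisoners across (service lift there); 0 guards + 4 prisoners across (service lift back at the start); 0 guards + 5 prisoners across (service lift there); 0 guards + 5 prisoners across (service lift back at the start); 0 guards + 6 prisoners across (service lift there); 1 guard + 1 prisoner across (service lift there); 1 guard + 1 prisoner across (service lift back at the start); 2 guards + 2 prisoners across (service lift there). So no valid plan exists.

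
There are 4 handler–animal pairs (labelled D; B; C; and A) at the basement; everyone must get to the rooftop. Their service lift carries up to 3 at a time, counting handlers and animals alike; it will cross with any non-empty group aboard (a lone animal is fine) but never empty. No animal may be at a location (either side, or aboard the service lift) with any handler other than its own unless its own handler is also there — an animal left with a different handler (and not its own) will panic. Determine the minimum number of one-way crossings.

Counting alone: each trip to the rooftop takes at most 3 across and each return brings at least 1 back, so after t trips out (and t−1 returns) at most 3t − (t−1) of the 8 are across; that first reaches 8 at t = 4, so at least 7 crossings are needed.
The safety rule pushes this higher. Following every safe sequence of crossings, the most of the 8 that can be at the rooftop as the service lift arrives there on crossing 7 is 7 — never all 8.
So no plan with fewer than 9 crossings exists, and this one achieves 9:
1. animal D and handler D cross → the rooftop.
2. handler D crosses ← the basement.
3. animal B, handler B, and handler D cross → the rooftop.
4. animal D and handler D cross ← the basement.
5. handler A, handler C, and handler D cross → the rooftop.
6. animal B crosses ← the basement.
7. animal B and animal D cross → the rooftop.
8. animal D crosses ← the basement.
9. animal A, animal C, and animal D cross → the rooftop.

9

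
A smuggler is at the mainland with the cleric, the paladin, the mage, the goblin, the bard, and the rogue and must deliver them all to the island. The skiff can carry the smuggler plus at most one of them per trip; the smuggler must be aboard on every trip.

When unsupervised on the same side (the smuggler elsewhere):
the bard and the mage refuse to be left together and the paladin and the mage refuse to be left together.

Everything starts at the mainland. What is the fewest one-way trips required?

13

Counting alone: the smuggler can take at most 1 across per trip to the island, so moving all 6 needs at least 6 loaded trips out, with a return between consecutive ones — at least 11 crossings.
The safety rule pushes this higher. Following every safe sequence of crossings, the most of the 6 that can be at the island as the skiff arrives there on crossing 11 is 5 — never all 6.
So no plan with fewer than 13 crossings exists, and this one achieves 13:
1. Smuggler goes to the island with the mage.
2. Smuggler goes back to the mainland alone.
3. Smuggler goes to the island with the cleric.
4. Smuggler goes back to the mainland alone.
5. Smuggler goes to the island with the paladin.
6. Smuggler goes back to the mainland with the mage.
7. Smuggler goes to the island with the bard.
8. Smuggler goes back to the mainland alone.
9. Smuggler goes to the island with the goblin.
10. Smuggler goes back to the mainland alone.
11. Smuggler goes to the island with the rogue.
12. Smuggler goes back to the mainland alone.
13. Smuggler goes to the island with the mage.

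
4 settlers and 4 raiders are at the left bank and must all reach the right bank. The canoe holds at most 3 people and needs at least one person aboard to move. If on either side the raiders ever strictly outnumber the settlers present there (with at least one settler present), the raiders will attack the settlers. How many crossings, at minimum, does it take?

Counting alone: each trip to the right bank takes at most 3 across and each return brings at least 1 back, so after t trips out (and t−1 returns) at most 3t − (t−1) of the 8 are across; that first reaches 8 at t = 4, so at least 7 crossings are needed.
The safety rule pushes this higher. Following every safe sequence of crossings, the most of the 8 that can be at the right bank as the canoe arrives there on crossing 7 is 7 — never all 8.
So no plan with fewer than 9 crossings exists, and this one achieves 9:
1. 2 raiders → the right bank.  (the left bank: 4S 2R; the right bank: 0S 2R)
2. 1 raider ← the left bank.  (the left bank: 4S 3R; the right bank: 0S 1R)
3. 3 raiders → the right bank.  (the left bank: 4S 0R; the right bank: 0S 4R)
4. 1 raider ← the left bank.  (the left bank: 4S 1R; the right bank: 0S 3R)
5. 3 settlers → the right bank.  (the left bank: 1S 1R; the right bank: 3S 3R)
6. 1 settler and 1 raider ← the left bank.  (the left bank: 2S 2R; the right bank: 2S 2R)
7. 2 settlers → the right bank.  (the left bank: 0S 2R; the right bank: 4S 2R)
8. 1 raider ← the left bank.  (the left bank: 0S 3R; the right bank: 4S 1R)
9. 3 raiders → the right bank.  (the left bank: 0S 0R; the right bank: 4S 4R)

9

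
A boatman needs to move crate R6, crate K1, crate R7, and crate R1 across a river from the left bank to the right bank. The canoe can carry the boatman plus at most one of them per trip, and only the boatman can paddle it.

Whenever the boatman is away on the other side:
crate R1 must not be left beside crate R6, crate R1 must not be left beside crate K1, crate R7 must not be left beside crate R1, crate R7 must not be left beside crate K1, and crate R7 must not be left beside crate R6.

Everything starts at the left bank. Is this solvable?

Whatever the first load, the items left behind include a forbidden pair without the boatman. No opening move is safe, so no plan exists.

No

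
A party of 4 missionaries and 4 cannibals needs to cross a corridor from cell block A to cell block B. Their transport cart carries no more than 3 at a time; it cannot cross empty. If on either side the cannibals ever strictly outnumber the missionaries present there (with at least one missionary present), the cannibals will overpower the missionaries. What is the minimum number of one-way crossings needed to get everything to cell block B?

9

Counting alone: each trip to cell block B takes at most 3 across and each return brings at least 1 back, so after t trips out (and t−1 returns) at most 3t − (t−1) of the 8 are across; that first reaches 8 at t = 4, so at least 7 crossings are needed.
The safety rule pushes this higher. Following every safe sequence of crossings, the most of the 8 that can be at cell block B as the transport cart arrives there on crossing 7 is 7 — never all 8.
So no plan with fewer than 9 crossings exists, and this one achieves 9:
1. 2 cannibals → cell block B.  (cell block A: 4M 2C; cell block B: 0M 2C)
2. 1 cannibal ← cell block A.  (cell block A: 4M 3C; cell block B: 0M 1C)
3. 3 cannibals → cell block B.  (cell block A: 4M 0C; cell block B: 0M 4C)
4. 1 cannibal ← cell block A.  (cell block A: 4M 1C; cell block B: 0M 3C)
5. 3 missionaries → cell block B.  (cell block A: 1M 1C; cell block B: 3M 3C)
6. 1 missionary and 1 cannibal ← cell block A.  (cell block A: 2M 2C; cell block B: 2M 2C)
7. 2 missionaries → cell block B.  (cell block A: 0M 2C; cell block B: 4M 2C)
8. 1 cannibal ← cell block A.  (cell block A: 0M 3C; cell block B: 4M 1C)
9. 3 cannibals → cell block B.  (cell block A: 0M 0C; cell block B: 4M 4C)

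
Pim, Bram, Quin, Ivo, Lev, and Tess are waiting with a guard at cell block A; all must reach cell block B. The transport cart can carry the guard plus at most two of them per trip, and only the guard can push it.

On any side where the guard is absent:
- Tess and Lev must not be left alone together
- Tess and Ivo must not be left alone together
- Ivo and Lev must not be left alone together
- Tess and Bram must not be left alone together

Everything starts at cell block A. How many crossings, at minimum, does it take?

9

Counting alone: the guard can take at most 2 across per trip to cell block B, so moving all 6 needs at least 3 loaded trips out, with a return between consecutive ones — at least 5 crossings.
The safety rule pushes this higher. Following every safe sequence of crossings, the most of the 6 that can be at cell block B as the transport cart arrives there on crossings 5, 7 is 4, 5 respectively — never all 6.
So no plan with fewer than 9 crossings exists, and this one achieves 9:
1. Guard goes to cell block B with Ivo and Tess.  [cell block A: Bram, Lev, Pim, Quin | cell block B: Ivo, Tess]
2. Guard goes back to cell block A with Ivo.  [cell block A: Bram, Ivo, Lev, Pim, Quin | cell block B: Tess]
3. Guard goes to cell block B with Ivo and Pim.  [cell block A: Bram, Lev, Quin | cell block B: Ivo, Pim, Tess]
4. Guard goes back to cell block A with Ivo.  [cell block A: Bram, Ivo, Lev, Quin | cell block B: Pim, Tess]
5. Guard goes to cell block B with Bram and Ivo.  [cell block A: Lev, Quin | cell block B: Bram, Ivo, Pim, Tess]
6. Guard goes back to cell block A with Tess.  [cell block A: Lev, Quin, Tess | cell block B: Bram, Ivo, Pim]
7. Guard goes to cell block B with Lev and Quin.  [cell block A: Tess | cell block B: Bram, Ivo, Lev, Pim, Quin]
8. Guard goes back to cell block A with Ivo.  [cell block A: Ivo, Tess | cell block B: Bram, Lev, Pim, Quin]
9. Guard goes to cell block B with Ivo and Tess.  [cell block A: — | cell block B: Bram, Ivo, Lev, Pim, Quin, Tess]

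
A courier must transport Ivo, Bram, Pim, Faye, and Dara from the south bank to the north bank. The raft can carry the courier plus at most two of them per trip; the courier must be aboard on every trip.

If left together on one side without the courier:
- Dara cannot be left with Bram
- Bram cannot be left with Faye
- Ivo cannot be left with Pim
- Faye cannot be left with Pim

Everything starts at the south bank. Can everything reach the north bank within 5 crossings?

Counting alone: the courier can take at most 2 across per trip to the north bank, so moving all 5 needs at least 3 loaded trips out, with a return between consecutive ones — at least 5 crossings.
The safety rule pushes this higher. Following every safe sequence of crossings, the most of the 5 that can be at the north bank as the raft arrives there on crossing 5 is 4 — never all 5.
So the move cannot be finished within 5 crossings. (The shortest complete plan takes 7:)
1. Courier goes to the north bank with Bram and Pim.
2. Courier goes back to the south bank alone.
3. Courier goes to the north bank with Ivo.
4. Courier goes back to the south bank with Pim.
5. Courier goes to the north bank with Dara and Faye.
6. Courier goes back to the south bank with Bram.
7. Courier goes to the north bank with Bram and Pim.

No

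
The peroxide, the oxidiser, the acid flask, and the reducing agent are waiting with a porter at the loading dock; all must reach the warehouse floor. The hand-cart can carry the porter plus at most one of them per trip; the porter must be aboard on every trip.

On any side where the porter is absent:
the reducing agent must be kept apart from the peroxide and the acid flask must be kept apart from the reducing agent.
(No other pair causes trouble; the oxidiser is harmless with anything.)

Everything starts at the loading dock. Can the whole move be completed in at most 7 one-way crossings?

Counting alone: the porter can take at most 1 across per trip to the warehouse floor, so moving all 4 needs at least 4 loaded trips out, with a return between consecutive ones — at least 7 crossings.
The safety rule pushes this higher. Following every safe sequence of crossings, the most of the 4 that can be at the warehouse floor as the hand-cart arrives there on crossing 7 is 3 — never all 4.
So the move cannot be finished within 7 crossings. (The shortest complete plan takes 9:)
1. Porter goes to the warehouse floor with the reducing agent.  [the loading dock: the acid flask, the oxidiser, the peroxide | the warehouse floor: the reducing agent]
2. Porter goes back to the loading dock alone.  [the loading dock: the acid flask, the oxidiser, the peroxide | the warehouse floor: the reducing agent]
3. Porter goes to the warehouse floor with the peroxide.  [the loading dock: the acid flask, the oxidiser | the warehouse floor: the peroxide, the reducing agent]
4. Porter goes back to the loading dock with the reducing agent.  [the loading dock: the acid flask, the oxidiser, the reducing agent | the warehouse floor: the peroxide]
5. Porter goes to the warehouse floor with the acid flask.  [the loading dock: the oxidiser, the reducing agent | the warehouse floor: the acid flask, the peroxide]
6. Porter goes back to the loading dock alone.  [the loading dock: the oxidiser, the reducing agent | the warehouse floor: the acid flask, the peroxide]
7. Porter goes to the warehouse floor with the oxidiser.  [the loading dock: the reducing agent | the warehouse floor: the acid flask, the oxidiser, the peroxide]
8. Porter goes back to the loading dock alone.  [the loading dock: the reducing agent | the warehouse floor: the acid flask, the oxidiser, the peroxide]
9. Porter goes to the warehouse floor with the reducing agent.  [the loading dock: — | the warehouse floor: the acid flask, the oxidiser, the peroxide, the reducing agent]

No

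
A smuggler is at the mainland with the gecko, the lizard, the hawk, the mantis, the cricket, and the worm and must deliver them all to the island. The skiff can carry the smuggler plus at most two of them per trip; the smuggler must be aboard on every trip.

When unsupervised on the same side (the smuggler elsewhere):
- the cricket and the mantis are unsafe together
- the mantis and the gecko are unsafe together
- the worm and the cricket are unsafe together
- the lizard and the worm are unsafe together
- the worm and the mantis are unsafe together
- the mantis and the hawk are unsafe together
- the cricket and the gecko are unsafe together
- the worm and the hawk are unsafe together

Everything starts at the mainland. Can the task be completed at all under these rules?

Whatever the first load, the items left behind include a forbidden pair without the smuggler. No opening move is safe, so no plan exists.

No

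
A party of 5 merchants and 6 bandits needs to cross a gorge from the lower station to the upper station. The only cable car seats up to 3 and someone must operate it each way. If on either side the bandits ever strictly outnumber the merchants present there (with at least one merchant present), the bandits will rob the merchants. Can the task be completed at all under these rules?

No

The bandits already outnumber the merchants at the lower station before anyone moves, so the starting position itself is disallowed.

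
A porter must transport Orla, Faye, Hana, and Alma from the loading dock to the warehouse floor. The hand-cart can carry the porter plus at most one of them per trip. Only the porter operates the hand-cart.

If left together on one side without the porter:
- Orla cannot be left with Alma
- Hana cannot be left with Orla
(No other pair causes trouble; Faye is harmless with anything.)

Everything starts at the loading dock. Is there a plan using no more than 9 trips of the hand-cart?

Yes — this plan uses 9 crossings (≤ 9):
1. Porter goes to the warehouse floor with Orla.  [the loading dock: Alma, Faye, Hana | the warehouse floor: Orla]
2. Porter goes back to the loading dock alone.  [the loading dock: Alma, Faye, Hana | the warehouse floor: Orla]
3. Porter goes to the warehouse floor with Faye.  [the loading dock: Alma, Hana | the warehouse floor: Faye, Orla]
4. Porter goes back to the loading dock alone.  [the loading dock: Alma, Hana | the warehouse floor: Faye, Orla]
5. Porter goes to the warehouse floor with Hana.  [the loading dock: Alma | the warehouse floor: Faye, Hana, Orla]
6. Porter goes back to the loading dock with Orla.  [the loading dock: Alma, Orla | the warehouse floor: Faye, Hana]
7. Porter goes to the warehouse floor with Alma.  [the loading dock: Orla | the warehouse floor: Alma, Faye, Hana]
8. Porter goes back to the loading dock alone.  [the loading dock: Orla | the warehouse floor: Alma, Faye, Hana]
9. Porter goes to the warehouse floor with Orla.  [the loading dock: — | the warehouse floor: Alma, Faye, Hana, Orla]

Yes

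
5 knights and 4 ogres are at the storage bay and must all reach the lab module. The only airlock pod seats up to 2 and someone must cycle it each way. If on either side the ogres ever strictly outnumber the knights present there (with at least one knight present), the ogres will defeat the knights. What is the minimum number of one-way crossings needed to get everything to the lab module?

Counting alone: each trip to the lab module takes at most 2 across and each return brings at least 1 back, so after t trips out (and t−1 returns) at most 2t − (t−1) of the 9 are across; that first reaches 9 at t = 8, so at least 15 crossings are needed.
The plan below uses exactly 15 crossings, so it is optimal:
1. 2 ogres → the lab module.  (the storage bay: 5K 2O; the lab module: 0K 2O)
2. 1 ogre ← the storage bay.  (the storage bay: 5K 3O; the lab module: 0K 1O)
3. 2 ogres → the lab module.  (the storage bay: 5K 1O; the lab module: 0K 3O)
4. 1 ogre ← the storage bay.  (the storage bay: 5K 2O; the lab module: 0K 2O)
5. 2 knights → the lab module.  (the storage bay: 3K 2O; the lab module: 2K 2O)
6. 1 ogre ← the storage bay.  (the storage bay: 3K 3O; the lab module: 2K 1O)
7. 1 knight and 1 ogre → the lab module.  (the storage bay: 2K 2O; the lab module: 3K 2O)
8. 1 knight ← the storage bay.  (the storage bay: 3K 2O; the lab module: 2K 2O)
9. 1 knight and 1 ogre → the lab module.  (the storage bay: 2K 1O; the lab module: 3K 3O)
10. 1 ogre ← the storage bay.  (the storage bay: 2K 2O; the lab module: 3K 2O)
11. 1 knight and 1 ogre → the lab module.  (the storage bay: 1K 1O; the lab module: 4K 3O)
12. 1 knight ← the storage bay.  (the storage bay: 2K 1O; the lab module: 3K 3O)
13. 1 knight and 1 ogre → the lab module.  (the storage bay: 1K 0O; the lab module: 4K 4O)
14. 1 ogre ← the storage bay.  (the storage bay: 1K 1O; the lab module: 4K 3O)
15. 1 knight and 1 ogre → the lab module.  (the storage bay: 0K 0O; the lab module: 5K 4O)

15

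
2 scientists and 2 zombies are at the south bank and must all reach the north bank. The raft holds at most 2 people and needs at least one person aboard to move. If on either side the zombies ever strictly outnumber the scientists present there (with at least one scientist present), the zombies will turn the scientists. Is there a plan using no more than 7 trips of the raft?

Yes

Yes — this plan uses 5 crossings (≤ 7):
1. 2 zombies → the north bank.  (the south bank: 2S 0Z; the north bank: 0S 2Z)
2. 1 zombie ← the south bank.  (the south bank: 2S 1Z; the north bank: 0S 1Z)
3. 2 scientists → the north bank.  (the south bank: 0S 1Z; the north bank: 2S 1Z)
4. 1 zombie ← the south bank.  (the south bank: 0S 2Z; the north bank: 2S 0Z)
5. 2 zombies → the north bank.  (the south bank: 0S 0Z; the north bank: 2S 2Z)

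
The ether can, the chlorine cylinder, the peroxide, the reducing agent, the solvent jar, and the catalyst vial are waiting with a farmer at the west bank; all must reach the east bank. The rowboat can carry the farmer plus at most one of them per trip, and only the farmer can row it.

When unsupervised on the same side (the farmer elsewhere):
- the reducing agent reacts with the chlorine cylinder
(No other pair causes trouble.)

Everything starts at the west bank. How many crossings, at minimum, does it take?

11

Counting alone: the farmer can take at most 1 across per trip to the east bank, so moving all 6 needs at least 6 loaded trips out, with a return between consecutive ones — at least 11 crossings.
The plan below uses exactly 11 crossings, so it is optimal:
1. Farmer goes to the east bank with the chlorine cylinder.
2. Farmer goes back to the west bank alone.
3. Farmer goes to the east bank with the ether can.
4. Farmer goes back to the west bank alone.
5. Farmer goes to the east bank with the peroxide.
6. Farmer goes back to the west bank alone.
7. Farmer goes to the east bank with the solvent jar.
8. Farmer goes back to the west bank alone.
9. Farmer goes to the east bank with the catalyst vial.
10. Farmer goes back to the west bank alone.
11. Farmer goes to the east bank with the reducing agent.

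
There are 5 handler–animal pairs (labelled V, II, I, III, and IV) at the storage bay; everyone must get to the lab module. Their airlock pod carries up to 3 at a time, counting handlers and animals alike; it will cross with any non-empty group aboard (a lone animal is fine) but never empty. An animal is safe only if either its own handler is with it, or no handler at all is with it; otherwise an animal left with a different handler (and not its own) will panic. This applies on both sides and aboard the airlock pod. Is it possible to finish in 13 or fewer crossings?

Yes

Yes — this plan uses 11 crossings (≤ 13):
1. animal V and handler V cross → the lab module.
2. handler V crosses ← the storage bay.
3. animal I, animal II, and animal III cross → the lab module.
4. animal V crosses ← the storage bay.
5. handler I, handler II, and handler III cross → the lab module.
6. animal II and handler II cross ← the storage bay.
7. handler II, handler IV, and handler V cross → the lab module.
8. animal I crosses ← the storage bay.
9. animal II and animal V cross → the lab module.
10. animal V crosses ← the storage bay.
11. animal I, animal IV, and animal V cross → the lab module.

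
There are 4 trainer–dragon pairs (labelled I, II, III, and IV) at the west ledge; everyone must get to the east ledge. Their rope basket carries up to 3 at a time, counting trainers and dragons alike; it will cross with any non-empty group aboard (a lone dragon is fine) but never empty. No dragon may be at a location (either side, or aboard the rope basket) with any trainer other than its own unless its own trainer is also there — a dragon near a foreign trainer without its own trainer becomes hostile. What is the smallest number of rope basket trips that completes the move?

Counting alone: each trip to the east ledge takes at most 3 across and each return brings at least 1 back, so after t trips out (and t−1 returns) at most 3t − (t−1) of the 8 are across; that first reaches 8 at t = 4, so at least 7 crossings are needed.
The safety rule pushes this higher. Following every safe sequence of crossings, the most of the 8 that can be at the east ledge as the rope basket arrives there on crossing 7 is 7 — never all 8.
So no plan with fewer than 9 crossings exists, and this one achieves 9:
1. dragon I and trainer I cross → the east ledge.
2. trainer I crosses ← the west ledge.
3. dragon II, trainer I, and trainer II cross → the east ledge.
4. dragon I and trainer I cross ← the west ledge.
5. trainer I, trainer III, and trainer IV cross → the east ledge.
6. dragon II crosses ← the west ledge.
7. dragon I and dragon II cross → the east ledge.
8. dragon I crosses ← the west ledge.
9. dragon I, dragon III, and dragon IV cross → the east ledge.

9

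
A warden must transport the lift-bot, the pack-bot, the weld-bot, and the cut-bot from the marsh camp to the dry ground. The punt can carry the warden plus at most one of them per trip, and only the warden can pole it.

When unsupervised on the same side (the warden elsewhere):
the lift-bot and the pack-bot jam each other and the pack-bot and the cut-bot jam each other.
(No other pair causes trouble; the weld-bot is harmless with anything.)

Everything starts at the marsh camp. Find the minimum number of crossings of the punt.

Counting alone: the warden can take at most 1 across per trip to the dry ground, so moving all 4 needs at least 4 loaded trips out, with a return between consecutive ones — at least 7 crossings.
The safety rule pushes this higher. Following every safe sequence of crossings, the most of the 4 that can be at the dry ground as the punt arrives there on crossing 7 is 3 — never all 4.
So no plan with fewer than 9 crossings exists, and this one achieves 9:
1. Warden goes to the dry ground with the pack-bot.
2. Warden goes back to the marsh camp alone.
3. Warden goes to the dry ground with the lift-bot.
4. Warden goes back to the marsh camp with the pack-bot.
5. Warden goes to the dry ground with the cut-bot.
6. Warden goes back to the marsh camp alone.
7. Warden goes to the dry ground with the weld-bot.
8. Warden goes back to the marsh camp alone.
9. Warden goes to the dry ground with the pack-bot.

9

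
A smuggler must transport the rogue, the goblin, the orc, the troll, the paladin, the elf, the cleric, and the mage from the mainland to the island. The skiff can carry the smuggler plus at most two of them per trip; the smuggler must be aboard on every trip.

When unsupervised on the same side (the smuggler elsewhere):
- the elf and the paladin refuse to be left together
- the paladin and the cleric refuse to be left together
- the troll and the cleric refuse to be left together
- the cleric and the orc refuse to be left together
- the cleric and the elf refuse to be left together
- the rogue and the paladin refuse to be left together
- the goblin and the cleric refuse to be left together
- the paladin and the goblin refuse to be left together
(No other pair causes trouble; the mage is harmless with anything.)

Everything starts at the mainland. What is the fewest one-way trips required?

Counting alone: the smuggler can take at most 2 across per trip to the island, so moving all 8 needs at least 4 loaded trips out, with a return between consecutive ones — at least 7 crossings.
The safety rule pushes this higher. Following every safe sequence of crossings, the most of the 8 that can be at the island as the skiff arrives there on crossings 7, 9, 11 is 5, 6, 7 respectively — never all 8.
So no plan with fewer than 13 crossings exists, and this one achieves 13:
1. Smuggler goes to the island with the cleric and the paladin.
2. Smuggler goes back to the mainland with the paladin.
3. Smuggler goes to the island with the paladin and the rogue.
4. Smuggler goes back to the mainland with the paladin.
5. Smuggler goes to the island with the elf and the goblin.
6. Smuggler goes back to the mainland with the cleric.
7. Smuggler goes to the island with the cleric and the orc.
8. Smuggler goes back to the mainland with the cleric.
9. Smuggler goes to the island with the paladin and the troll.
10. Smuggler goes back to the mainland with the paladin.
11. Smuggler goes to the island with the mage and the paladin.
12. Smuggler goes back to the mainland with the paladin.
13. Smuggler goes to the island with the cleric and the paladin.

13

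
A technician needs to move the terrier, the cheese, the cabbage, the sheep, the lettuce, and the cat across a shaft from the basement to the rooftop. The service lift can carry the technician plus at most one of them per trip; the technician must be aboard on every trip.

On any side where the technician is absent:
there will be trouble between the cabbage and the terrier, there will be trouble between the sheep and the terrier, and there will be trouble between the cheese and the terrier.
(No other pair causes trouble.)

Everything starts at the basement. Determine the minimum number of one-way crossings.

impossible

Following every safe sequence of crossings from the start, the most of the 6 that can be at the rooftop as the service lift arrives there on crossings 1, 3, 5, 7 is 1, 2, 3, 4 respectively; the best ever achieved is 4 of 6.
From crossing 9 on, no configuration arises that was not already reachable earlier: only 36 distinct safe configurations (who is on which side, and where the service lift is) can ever be reached, none of them has everyone across, and every continuation just revisits them. So no valid plan exists.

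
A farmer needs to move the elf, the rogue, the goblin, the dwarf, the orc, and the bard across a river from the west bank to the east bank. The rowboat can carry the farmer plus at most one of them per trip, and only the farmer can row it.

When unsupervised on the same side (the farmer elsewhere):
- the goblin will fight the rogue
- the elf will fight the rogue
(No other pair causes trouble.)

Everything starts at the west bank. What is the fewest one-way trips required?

Counting alone: the farmer can take at most 1 across per trip to the east bank, so moving all 6 needs at least 6 loaded trips out, with a return between consecutive ones — at least 11 crossings.
The safety rule pushes this higher. Following every safe sequence of crossings, the most of the 6 that can be at the east bank as the rowboat arrives there on crossing 11 is 5 — never all 6.
So no plan with fewer than 13 crossings exists, and this one achieves 13:
1. Farmer goes to the east bank with the rogue.
2. Farmer goes back to the west bank alone.
3. Farmer goes to the east bank with the elf.
4. Farmer goes back to the west bank with the rogue.
5. Farmer goes to the east bank with the goblin.
6. Farmer goes back to the west bank alone.
7. Farmer goes to the east bank with the dwarf.
8. Farmer goes back to the west bank alone.
9. Farmer goes to the east bank with the orc.
10. Farmer goes back to the west bank alone.
11. Farmer goes to the east bank with the bard.
12. Farmer goes back to the west bank alone.
13. Farmer goes to the east bank with the rogue.

13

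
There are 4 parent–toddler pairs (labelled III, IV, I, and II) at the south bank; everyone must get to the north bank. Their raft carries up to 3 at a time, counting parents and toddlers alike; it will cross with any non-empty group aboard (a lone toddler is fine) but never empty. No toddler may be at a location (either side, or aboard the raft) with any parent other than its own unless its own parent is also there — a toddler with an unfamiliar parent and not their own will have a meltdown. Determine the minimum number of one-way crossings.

9

Counting alone: each trip to the north bank takes at most 3 across and each return brings at least 1 back, so after t trips out (and t−1 returns) at most 3t − (t−1) of the 8 are across; that first reaches 8 at t = 4, so at least 7 crossings are needed.
The safety rule pushes this higher. Following every safe sequence of crossings, the most of the 8 that can be at the north bank as the raft arrives there on crossing 7 is 7 — never all 8.
So no plan with fewer than 9 crossings exists, and this one achieves 9:
1. parent III and toddler III cross → the north bank.
2. parent III crosses ← the south bank.
3. parent III, parent IV, and toddler IV cross → the north bank.
4. parent III and toddler III cross ← the south bank.
5. parent I, parent II, and parent III cross → the north bank.
6. toddler IV crosses ← the south bank.
7. toddler III and toddler IV cross → the north bank.
8. toddler III crosses ← the south bank.
9. toddler I, toddler II, and toddler III cross → the north bank.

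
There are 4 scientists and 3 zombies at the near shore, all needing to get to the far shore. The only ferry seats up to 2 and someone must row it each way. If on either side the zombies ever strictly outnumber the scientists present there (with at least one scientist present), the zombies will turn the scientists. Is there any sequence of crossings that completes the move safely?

1. 2 zombies → the far shore.  (the near shore: 4S 1Z; the far shore: 0S 2Z)
2. 1 zombie ← the near shore.  (the near shore: 4S 2Z; the far shore: 0S 1Z)
3. 2 zombies → the far shore.  (the near shore: 4S 0Z; the far shore: 0S 3Z)
4. 1 zombie ← the near shore.  (the near shore: 4S 1Z; the far shore: 0S 2Z)
5. 2 scientists → the far shore.  (the near shore: 2S 1Z; the far shore: 2S 2Z)
6. 1 zombie ← the near shore.  (the near shore: 2S 2Z; the far shore: 2S 1Z)
7. 1 scientist and 1 zombie → the far shore.  (the near shore: 1S 1Z; the far shore: 3S 2Z)
8. 1 scientist ← the near shore.  (the near shore: 2S 1Z; the far shore: 2S 2Z)
9. 1 scientist and 1 zombie → the far shore.  (the near shore: 1S 0Z; the far shore: 3S 3Z)
10. 1 zombie ← the near shore.  (the near shore: 1S 1Z; the far shore: 3S 2Z)
11. 1 scientist and 1 zombie → the far shore.  (the near shore: 0S 0Z; the far shore: 4S 3Z)

Yes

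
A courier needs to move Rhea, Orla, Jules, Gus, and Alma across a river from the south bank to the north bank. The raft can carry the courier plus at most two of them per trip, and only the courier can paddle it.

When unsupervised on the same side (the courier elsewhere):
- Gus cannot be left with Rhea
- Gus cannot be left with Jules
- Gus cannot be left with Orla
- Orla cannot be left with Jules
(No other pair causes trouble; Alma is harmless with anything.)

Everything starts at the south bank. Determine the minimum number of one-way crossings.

Counting alone: the courier can take at most 2 across per trip to the north bank, so moving all 5 needs at least 3 loaded trips out, with a return between consecutive ones — at least 5 crossings.
The safety rule pushes this higher. Following every safe sequence of crossings, the most of the 5 that can be at the north bank as the raft arrives there on crossing 5 is 4 — never all 5.
So no plan with fewer than 7 crossings exists, and this one achieves 7:
1. Courier goes to the north bank with Gus and Orla.
2. Courier goes back to the south bank with Orla.
3. Courier goes to the north bank with Orla and Rhea.
4. Courier goes back to the south bank with Gus.
5. Courier goes to the north bank with Alma and Jules.
6. Courier goes back to the south bank with Orla.
7. Courier goes to the north bank with Gus and Orla.

7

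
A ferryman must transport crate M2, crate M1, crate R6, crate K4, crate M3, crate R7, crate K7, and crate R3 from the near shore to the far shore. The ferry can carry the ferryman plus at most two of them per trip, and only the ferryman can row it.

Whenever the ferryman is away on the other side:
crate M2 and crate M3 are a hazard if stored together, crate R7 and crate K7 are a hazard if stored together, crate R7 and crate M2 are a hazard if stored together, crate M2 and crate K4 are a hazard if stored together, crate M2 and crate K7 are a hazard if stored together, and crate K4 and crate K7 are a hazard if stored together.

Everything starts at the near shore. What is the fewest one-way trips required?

Counting alone: the ferryman can take at most 2 across per trip to the far shore, so moving all 8 needs at least 4 loaded trips out, with a return between consecutive ones — at least 7 crossings.
The safety rule pushes this higher. Following every safe sequence of crossings, the most of the 8 that can be at the far shore as the ferry arrives there on crossings 7, 9, 11 is 5, 6, 7 respectively — never all 8.
So no plan with fewer than 13 crossings exists, and this one achieves 13:
1. Ferryman goes to the far shore with crate K7 and crate M2.  [the near shore: crate K4, crate M1, crate M3, crate R3, crate R6, crate R7 | the far shore: crate K7, crate M2]
2. Ferryman goes back to the near shore with crate M2.  [the near shore: crate K4, crate M1, crate M2, crate M3, crate R3, crate R6, crate R7 | the far shore: crate K7]
3. Ferryman goes to the far shore with crate M1 and crate M2.  [the near shore: crate K4, crate M3, crate R3, crate R6, crate R7 | the far shore: crate K7, crate M1, crate M2]
4. Ferryman goes back to the near shore with crate M2.  [the near shore: crate K4, crate M2, crate M3, crate R3, crate R6, crate R7 | the far shore: crate K7, crate M1]
5. Ferryman goes to the far shore with crate M2 and crate R6.  [the near shore: crate K4, crate M3, crate R3, crate R7 | the far shore: crate K7, crate M1, crate M2, crate R6]
6. Ferryman goes back to the near shore with crate M2.  [the near shore: crate K4, crate M2, crate M3, crate R3, crate R7 | the far shore: crate K7, crate M1, crate R6]
7. Ferryman goes to the far shore with crate M2 and crate M3.  [the near shore: crate K4, crate R3, crate R7 | the far shore: crate K7, crate M1, crate M2, crate M3, crate R6]
8. Ferryman goes back to the near shore with crate M2.  [the near shore: crate K4, crate M2, crate R3, crate R7 | the far shore: crate K7, crate M1, crate M3, crate R6]
9. Ferryman goes to the far shore with crate M2 and crate R3.  [the near shore: crate K4, crate R7 | the far shore: crate K7, crate M1, crate M2, crate M3, crate R3, crate R6]
10. Ferryman goes back to the near shore with crate M2.  [the near shore: crate K4, crate M2, crate R7 | the far shore: crate K7, crate M1, crate M3, crate R3, crate R6]
11. Ferryman goes to the far shore with crate K4 and crate R7.  [the near shore: crate M2 | the far shore: crate K4, crate K7, crate M1, crate M3, crate R3, crate R6, crate R7]
12. Ferryman goes back to the near shore with crate K7.  [the near shore: crate K7, crate M2 | the far shore: crate K4, crate M1, crate M3, crate R3, crate R6, crate R7]
13. Ferryman goes to the far shore with crate K7 and crate M2.  [the near shore: — | the far shore: crate K4, crate K7, crate M1, crate M2, crate M3, crate R3, crate R6, crate R7]

13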